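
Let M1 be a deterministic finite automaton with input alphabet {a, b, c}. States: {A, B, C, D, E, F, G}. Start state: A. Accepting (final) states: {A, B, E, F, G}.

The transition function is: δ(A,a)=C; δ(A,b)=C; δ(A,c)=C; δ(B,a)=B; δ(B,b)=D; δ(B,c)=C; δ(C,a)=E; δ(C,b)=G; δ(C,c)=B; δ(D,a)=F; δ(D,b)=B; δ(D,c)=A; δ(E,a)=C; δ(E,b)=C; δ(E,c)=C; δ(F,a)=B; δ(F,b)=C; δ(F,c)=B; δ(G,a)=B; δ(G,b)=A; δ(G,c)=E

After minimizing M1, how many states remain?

Every state is reachable, so we keep all 7.
Initial partition by acceptance: {A,B,E,F,G} | {C,D}.
Refine {A,B,E,F,G} on symbol a: members go to different blocks, giving {B,F,G} and {A,E}.
On input b, block {B,F,G} splits into {B,F} and {G}.
On input c, block {B,F} splits into {B} and {F}.
Split {C,D} by δ(·,a) → {C} and {D}.
No further refinement is possible. Final partition (6 blocks): {B} | {C} | {A,E} | {G} | {F} | {D}.

6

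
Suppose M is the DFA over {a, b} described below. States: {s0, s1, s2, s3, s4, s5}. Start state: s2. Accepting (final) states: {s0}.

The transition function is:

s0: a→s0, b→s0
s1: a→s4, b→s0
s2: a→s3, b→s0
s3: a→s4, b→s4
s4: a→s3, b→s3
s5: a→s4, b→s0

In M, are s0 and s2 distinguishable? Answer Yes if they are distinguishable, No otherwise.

Yes

First remove the unreachable states {s1,s5}; 4 states remain.
Initial partition by acceptance: {s0} | {s2,s3,s4}.
Refine {s2,s3,s4} on symbol b: members go to different blocks, giving {s3,s4} and {s2}.
Stable partition: {s0} | {s3,s4} | {s2} — 3 equivalence classes.
s0 and s2 end up in different blocks, so they are distinguishable. For instance, the string 'ε' is accepted from only s0.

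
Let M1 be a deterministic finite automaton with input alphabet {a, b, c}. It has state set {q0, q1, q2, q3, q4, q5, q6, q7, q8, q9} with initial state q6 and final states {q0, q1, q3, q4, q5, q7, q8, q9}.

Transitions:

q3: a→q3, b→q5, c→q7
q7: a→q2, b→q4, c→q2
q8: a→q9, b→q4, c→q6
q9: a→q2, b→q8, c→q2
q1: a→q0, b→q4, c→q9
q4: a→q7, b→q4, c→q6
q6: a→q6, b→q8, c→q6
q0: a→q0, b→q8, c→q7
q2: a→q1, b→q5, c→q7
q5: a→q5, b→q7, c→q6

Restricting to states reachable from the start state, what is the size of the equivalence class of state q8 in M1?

2

First remove the unreachable states {q3}; 9 states remain.
P0 = {q0,q1,q4,q5,q7,q8,q9} | {q2,q6}.
Split {q0,q1,q4,q5,q7,q8,q9} by δ(·,a) → {q0,q1,q4,q5,q8} and {q7,q9}.
Split {q0,q1,q4,q5,q8} by δ(·,a) → {q0,q1,q5} and {q4,q8}.
On input b, block {q0,q1,q5} splits into {q0,q1} and {q5}.
On input a, block {q2,q6} splits into {q2} and {q6}.
Stable partition: {q0,q1} | {q2} | {q7,q9} | {q4,q8} | {q5} | {q6} — 6 equivalence classes.
The equivalence class containing q8 is {q4,q8}, of size 2.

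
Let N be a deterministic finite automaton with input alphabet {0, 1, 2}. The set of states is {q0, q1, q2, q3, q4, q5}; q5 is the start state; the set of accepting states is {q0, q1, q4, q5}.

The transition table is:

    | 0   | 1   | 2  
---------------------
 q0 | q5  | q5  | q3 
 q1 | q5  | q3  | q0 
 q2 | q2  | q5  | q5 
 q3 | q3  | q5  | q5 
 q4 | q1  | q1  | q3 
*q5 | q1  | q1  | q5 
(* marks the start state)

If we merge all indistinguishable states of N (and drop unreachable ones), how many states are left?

4

First remove the unreachable states {q2,q4}; 4 states remain.
Initial partition by acceptance: {q0,q1,q5} | {q3}.
Refine {q0,q1,q5} on symbol 1: members go to different blocks, giving {q0,q5} and {q1}.
Split {q0,q5} by δ(·,0) → {q0} and {q5}.
The partition is now stable with 4 blocks: {q0} | {q3} | {q1} | {q5}.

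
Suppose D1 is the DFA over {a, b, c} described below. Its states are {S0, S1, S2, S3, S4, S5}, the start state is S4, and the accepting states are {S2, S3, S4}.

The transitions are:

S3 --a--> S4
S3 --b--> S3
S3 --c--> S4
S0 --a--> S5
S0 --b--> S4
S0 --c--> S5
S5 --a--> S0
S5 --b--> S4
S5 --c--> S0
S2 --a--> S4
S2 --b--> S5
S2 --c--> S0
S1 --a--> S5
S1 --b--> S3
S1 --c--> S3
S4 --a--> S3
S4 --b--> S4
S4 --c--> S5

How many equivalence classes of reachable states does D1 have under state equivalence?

3

States {S1,S2} cannot be reached from the start state, so discard them.
Start with accepting vs non-accepting: {S3,S4} | {S0,S5}.
Refine {S3,S4} on symbol c: members go to different blocks, giving {S3} and {S4}.
Stable partition: {S3} | {S0,S5} | {S4} — 3 equivalence classes.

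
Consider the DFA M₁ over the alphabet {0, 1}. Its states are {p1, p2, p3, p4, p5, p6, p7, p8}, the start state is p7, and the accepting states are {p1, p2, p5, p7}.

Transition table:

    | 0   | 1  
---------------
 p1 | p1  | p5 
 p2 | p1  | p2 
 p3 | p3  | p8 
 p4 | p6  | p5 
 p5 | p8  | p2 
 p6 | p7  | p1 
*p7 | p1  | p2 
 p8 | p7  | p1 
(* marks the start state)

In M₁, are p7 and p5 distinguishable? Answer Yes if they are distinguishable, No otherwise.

Reachable states from the start: {p1,p2,p5,p7,p8}. Unreachable: {p3,p4,p6} — drop them.
Initial partition by acceptance: {p1,p2,p5,p7} | {p8}.
Split {p1,p2,p5,p7} by δ(·,0) → {p1,p2,p7} and {p5}.
On input 1, block {p1,p2,p7} splits into {p2,p7} and {p1}.
Stable partition: {p2,p7} | {p8} | {p5} | {p1} — 4 equivalence classes.
p7 and p5 end up in different blocks, so they are distinguishable. For instance, the string '0' is accepted from only p7.

Yes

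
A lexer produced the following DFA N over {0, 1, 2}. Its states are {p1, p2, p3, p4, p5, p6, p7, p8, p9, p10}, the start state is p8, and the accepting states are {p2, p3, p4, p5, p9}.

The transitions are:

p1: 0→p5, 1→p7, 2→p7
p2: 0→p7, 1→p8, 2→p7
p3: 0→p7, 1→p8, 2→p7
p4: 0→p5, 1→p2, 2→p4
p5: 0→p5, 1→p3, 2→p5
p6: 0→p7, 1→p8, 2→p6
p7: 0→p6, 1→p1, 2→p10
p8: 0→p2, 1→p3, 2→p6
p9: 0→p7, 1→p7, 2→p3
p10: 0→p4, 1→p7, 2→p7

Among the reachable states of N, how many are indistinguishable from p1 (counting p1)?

First remove the unreachable states {p9}; 9 states remain.
Start with accepting vs non-accepting: {p2,p3,p4,p5} | {p1,p6,p7,p8,p10}.
On input 0, block {p2,p3,p4,p5} splits into {p2,p3} and {p4,p5}.
On input 0, block {p1,p6,p7,p8,p10} splits into {p1,p10} and {p6,p7} and {p8}.
Split {p6,p7} by δ(·,1) → {p6} and {p7}.
Stable partition: {p2,p3} | {p1,p10} | {p4,p5} | {p6} | {p8} | {p7} — 6 equivalence classes.
The equivalence class containing p1 is {p1,p10}, of size 2.

2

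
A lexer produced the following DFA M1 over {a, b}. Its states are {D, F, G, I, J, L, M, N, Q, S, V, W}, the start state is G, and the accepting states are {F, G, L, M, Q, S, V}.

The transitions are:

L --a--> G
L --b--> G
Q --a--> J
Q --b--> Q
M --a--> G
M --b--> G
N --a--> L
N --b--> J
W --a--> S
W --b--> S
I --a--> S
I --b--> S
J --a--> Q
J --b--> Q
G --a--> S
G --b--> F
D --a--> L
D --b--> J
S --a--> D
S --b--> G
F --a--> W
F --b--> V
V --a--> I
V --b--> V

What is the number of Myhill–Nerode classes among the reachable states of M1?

8

First remove the unreachable states {M,N}; 10 states remain.
P0 = {F,G,L,Q,S,V} | {D,I,J,W}.
Split {F,G,L,Q,S,V} by δ(·,a) → {F,Q,S,V} and {G,L}.
Refine {F,Q,S,V} on symbol b: members go to different blocks, giving {F,Q,V} and {S}.
On input a, block {D,I,J,W} splits into {I,W} and {J} and {D}.
Split {F,Q,V} by δ(·,a) → {F,V} and {Q}.
On input a, block {G,L} splits into {L} and {G}.
No further refinement is possible. Final partition (8 blocks): {F,V} | {I,W} | {L} | {S} | {J} | {D} | {Q} | {G}.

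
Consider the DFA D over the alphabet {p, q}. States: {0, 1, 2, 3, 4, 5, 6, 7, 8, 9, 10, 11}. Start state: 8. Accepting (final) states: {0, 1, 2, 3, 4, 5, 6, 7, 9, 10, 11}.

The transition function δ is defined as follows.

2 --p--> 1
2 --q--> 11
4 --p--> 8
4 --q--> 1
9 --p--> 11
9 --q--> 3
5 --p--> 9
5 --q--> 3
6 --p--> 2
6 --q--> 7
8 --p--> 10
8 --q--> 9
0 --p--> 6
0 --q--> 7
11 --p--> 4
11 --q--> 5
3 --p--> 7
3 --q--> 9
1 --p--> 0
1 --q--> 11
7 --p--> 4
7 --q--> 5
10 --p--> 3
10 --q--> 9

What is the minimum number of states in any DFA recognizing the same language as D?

Initial partition by acceptance: {0,1,2,3,4,5,6,7,9,10,11} | {8}.
On input p, block {0,1,2,3,4,5,6,7,9,10,11} splits into {0,1,2,3,5,6,7,9,10,11} and {4}.
On input p, block {0,1,2,3,5,6,7,9,10,11} splits into {0,1,2,3,5,6,9,10} and {7,11}.
Refine {0,1,2,3,5,6,9,10} on symbol p: members go to different blocks, giving {0,1,2,5,6,10} and {3,9}.
Split {0,1,2,5,6,10} by δ(·,p) → {0,1,2,6} and {5,10}.
No further refinement is possible. Final partition (6 blocks): {0,1,2,6} | {8} | {4} | {7,11} | {3,9} | {5,10}.

6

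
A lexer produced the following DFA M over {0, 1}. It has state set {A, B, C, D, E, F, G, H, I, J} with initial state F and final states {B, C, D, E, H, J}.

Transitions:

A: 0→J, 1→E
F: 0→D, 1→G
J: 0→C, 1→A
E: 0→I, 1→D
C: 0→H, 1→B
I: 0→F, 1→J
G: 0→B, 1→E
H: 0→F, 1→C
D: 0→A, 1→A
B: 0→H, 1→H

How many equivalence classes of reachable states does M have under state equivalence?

All states are reachable from the start state.
Start with accepting vs non-accepting: {B,C,D,E,H,J} | {A,F,G,I}.
On input 0, block {B,C,D,E,H,J} splits into {B,C,J} and {D,E,H}.
On input 0, block {B,C,J} splits into {B,C} and {J}.
Refine {B,C} on symbol 1: members go to different blocks, giving {B} and {C}.
On input 0, block {A,F,G,I} splits into {A} and {F} and {G} and {I}.
Refine {D,E,H} on symbol 0: members go to different blocks, giving {D} and {E} and {H}.
Stable partition: {B} | {A} | {D} | {J} | {C} | {F} | {G} | {I} | {E} | {H} — 10 equivalence classes.

10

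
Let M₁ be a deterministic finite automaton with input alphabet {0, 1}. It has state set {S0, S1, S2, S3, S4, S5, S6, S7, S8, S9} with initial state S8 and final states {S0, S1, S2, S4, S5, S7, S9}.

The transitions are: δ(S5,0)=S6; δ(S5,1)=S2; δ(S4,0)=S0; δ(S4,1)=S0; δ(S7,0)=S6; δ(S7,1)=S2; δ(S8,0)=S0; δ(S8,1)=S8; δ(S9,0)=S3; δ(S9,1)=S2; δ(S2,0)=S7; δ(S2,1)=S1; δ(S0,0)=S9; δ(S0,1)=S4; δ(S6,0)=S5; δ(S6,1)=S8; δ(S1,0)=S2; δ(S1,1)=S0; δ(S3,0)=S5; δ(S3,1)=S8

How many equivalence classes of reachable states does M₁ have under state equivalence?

5

All states are reachable from the start state.
P0 = {S0,S1,S2,S4,S5,S7,S9} | {S3,S6,S8}.
On input 0, block {S0,S1,S2,S4,S5,S7,S9} splits into {S0,S1,S2,S4} and {S5,S7,S9}.
On input 0, block {S0,S1,S2,S4} splits into {S0,S2} and {S1,S4}.
On input 0, block {S3,S6,S8} splits into {S3,S6} and {S8}.
No further refinement is possible. Final partition (5 blocks): {S0,S2} | {S3,S6} | {S5,S7,S9} | {S1,S4} | {S8}.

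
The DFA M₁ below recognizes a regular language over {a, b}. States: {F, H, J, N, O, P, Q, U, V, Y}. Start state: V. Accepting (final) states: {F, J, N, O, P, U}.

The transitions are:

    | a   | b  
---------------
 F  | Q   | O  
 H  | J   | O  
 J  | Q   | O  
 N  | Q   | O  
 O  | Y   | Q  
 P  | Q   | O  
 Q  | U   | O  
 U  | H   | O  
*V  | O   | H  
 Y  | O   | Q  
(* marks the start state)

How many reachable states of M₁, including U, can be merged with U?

2

States {F,N,P} cannot be reached from the start state, so discard them.
Initial partition by acceptance: {J,O,U} | {H,Q,V,Y}.
Refine {J,O,U} on symbol b: members go to different blocks, giving {J,U} and {O}.
Refine {H,Q,V,Y} on symbol a: members go to different blocks, giving {V,Y} and {H,Q}.
The partition is now stable with 4 blocks: {J,U} | {V,Y} | {O} | {H,Q}.
State U belongs to the block {J,U}, which has 2 states.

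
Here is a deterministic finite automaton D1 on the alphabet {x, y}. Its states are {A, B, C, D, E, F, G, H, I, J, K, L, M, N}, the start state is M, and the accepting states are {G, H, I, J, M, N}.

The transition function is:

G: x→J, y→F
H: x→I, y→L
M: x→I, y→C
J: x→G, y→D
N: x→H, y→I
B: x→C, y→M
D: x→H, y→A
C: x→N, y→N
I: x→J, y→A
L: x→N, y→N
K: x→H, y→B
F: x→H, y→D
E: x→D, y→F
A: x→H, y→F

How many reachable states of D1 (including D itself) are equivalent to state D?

3

Reachable states from the start: {A,C,D,F,G,H,I,J,L,M,N}. Unreachable: {B,E,K} — drop them.
P0 = {G,H,I,J,M,N} | {A,C,D,F,L}.
Split {G,H,I,J,M,N} by δ(·,y) → {G,H,I,J,M} and {N}.
Split {A,C,D,F,L} by δ(·,x) → {A,D,F} and {C,L}.
Split {G,H,I,J,M} by δ(·,y) → {G,I,J} and {H,M}.
Stable partition: {G,I,J} | {A,D,F} | {N} | {C,L} | {H,M} — 5 equivalence classes.
State D belongs to the block {A,D,F}, which has 3 states.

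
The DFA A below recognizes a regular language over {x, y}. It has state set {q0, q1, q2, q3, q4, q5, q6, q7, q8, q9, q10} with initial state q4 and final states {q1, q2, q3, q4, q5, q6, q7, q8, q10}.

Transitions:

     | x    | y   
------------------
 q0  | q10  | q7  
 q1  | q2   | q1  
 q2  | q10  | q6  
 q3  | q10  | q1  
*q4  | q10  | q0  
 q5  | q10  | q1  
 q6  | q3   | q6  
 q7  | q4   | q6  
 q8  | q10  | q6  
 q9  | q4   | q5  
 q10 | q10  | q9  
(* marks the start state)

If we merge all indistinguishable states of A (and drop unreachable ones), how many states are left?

Reachable states from the start: {q0,q1,q2,q3,q4,q5,q6,q7,q9,q10}. Unreachable: {q8} — drop them.
P0 = {q1,q2,q3,q4,q5,q6,q7,q10} | {q0,q9}.
Refine {q1,q2,q3,q4,q5,q6,q7,q10} on symbol y: members go to different blocks, giving {q1,q2,q3,q5,q6,q7} and {q4,q10}.
Split {q1,q2,q3,q5,q6,q7} by δ(·,x) → {q2,q3,q5,q7} and {q1,q6}.
No further refinement is possible. Final partition (4 blocks): {q2,q3,q5,q7} | {q0,q9} | {q4,q10} | {q1,q6}.

4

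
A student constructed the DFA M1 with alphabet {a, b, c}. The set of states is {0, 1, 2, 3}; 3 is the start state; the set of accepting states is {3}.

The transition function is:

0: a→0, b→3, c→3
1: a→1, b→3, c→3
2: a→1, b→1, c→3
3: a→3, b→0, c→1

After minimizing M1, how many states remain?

2

States {2} cannot be reached from the start state, so discard them.
P0 = {3} | {0,1}.
The partition is now stable with 2 blocks: {3} | {0,1}.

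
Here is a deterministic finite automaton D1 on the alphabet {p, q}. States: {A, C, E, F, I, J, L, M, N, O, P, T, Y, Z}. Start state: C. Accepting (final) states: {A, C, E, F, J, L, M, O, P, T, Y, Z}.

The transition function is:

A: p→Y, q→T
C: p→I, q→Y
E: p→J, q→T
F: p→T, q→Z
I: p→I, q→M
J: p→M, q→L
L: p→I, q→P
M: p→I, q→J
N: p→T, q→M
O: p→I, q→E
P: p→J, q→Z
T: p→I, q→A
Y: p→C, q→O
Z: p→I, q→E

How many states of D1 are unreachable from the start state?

2

Starting at C and following transitions, the reachable set is {A, C, E, I, J, L, M, O, P, T, Y, Z}. That leaves F, N unreachable — 2 in total.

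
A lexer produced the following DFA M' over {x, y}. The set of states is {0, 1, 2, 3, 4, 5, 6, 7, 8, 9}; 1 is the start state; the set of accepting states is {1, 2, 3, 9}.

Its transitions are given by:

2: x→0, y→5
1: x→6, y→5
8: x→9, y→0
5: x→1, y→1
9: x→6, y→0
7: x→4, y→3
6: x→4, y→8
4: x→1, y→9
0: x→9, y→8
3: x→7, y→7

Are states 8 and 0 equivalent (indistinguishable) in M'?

States {2,3,7} cannot be reached from the start state, so discard them.
Initial partition by acceptance: {1,9} | {0,4,5,6,8}.
Refine {0,4,5,6,8} on symbol x: members go to different blocks, giving {0,4,5,8} and {6}.
Refine {0,4,5,8} on symbol y: members go to different blocks, giving {0,8} and {4,5}.
Refine {1,9} on symbol y: members go to different blocks, giving {1} and {9}.
Split {4,5} by δ(·,y) → {4} and {5}.
No further refinement is possible. Final partition (6 blocks): {1} | {0,8} | {6} | {4} | {9} | {5}.
8 and 0 lie in the same block of the stable partition, so they are equivalent — no string distinguishes them.

Yes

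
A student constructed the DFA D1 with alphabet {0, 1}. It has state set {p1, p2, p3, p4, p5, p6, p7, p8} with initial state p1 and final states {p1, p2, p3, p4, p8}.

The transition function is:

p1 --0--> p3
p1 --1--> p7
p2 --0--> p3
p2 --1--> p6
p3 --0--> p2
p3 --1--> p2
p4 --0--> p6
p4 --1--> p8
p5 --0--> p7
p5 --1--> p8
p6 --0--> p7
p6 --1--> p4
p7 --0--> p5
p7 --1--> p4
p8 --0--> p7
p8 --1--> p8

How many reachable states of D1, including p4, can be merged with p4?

Start with accepting vs non-accepting: {p1,p2,p3,p4,p8} | {p5,p6,p7}.
Refine {p1,p2,p3,p4,p8} on symbol 0: members go to different blocks, giving {p1,p2,p3} and {p4,p8}.
On input 1, block {p1,p2,p3} splits into {p1,p2} and {p3}.
The partition is now stable with 4 blocks: {p1,p2} | {p5,p6,p7} | {p4,p8} | {p3}.
The equivalence class containing p4 is {p4,p8}, of size 2.

2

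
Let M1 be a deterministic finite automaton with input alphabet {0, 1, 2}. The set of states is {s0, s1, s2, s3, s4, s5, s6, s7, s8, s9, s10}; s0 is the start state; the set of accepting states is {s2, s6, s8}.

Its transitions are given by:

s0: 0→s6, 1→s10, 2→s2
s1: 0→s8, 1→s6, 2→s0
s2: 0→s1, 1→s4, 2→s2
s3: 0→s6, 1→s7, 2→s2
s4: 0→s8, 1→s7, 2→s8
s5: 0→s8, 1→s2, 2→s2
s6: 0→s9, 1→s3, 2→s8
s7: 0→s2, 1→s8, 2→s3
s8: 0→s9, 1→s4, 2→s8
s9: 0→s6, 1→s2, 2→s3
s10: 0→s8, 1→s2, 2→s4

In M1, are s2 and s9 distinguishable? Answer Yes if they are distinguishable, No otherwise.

Yes

Reachable states from the start: {s0,s1,s2,s3,s4,s6,s7,s8,s9,s10}. Unreachable: {s5} — drop them.
Initial partition by acceptance: {s2,s6,s8} | {s0,s1,s3,s4,s7,s9,s10}.
Split {s0,s1,s3,s4,s7,s9,s10} by δ(·,1) → {s1,s7,s9,s10} and {s0,s3,s4}.
Stable partition: {s2,s6,s8} | {s1,s7,s9,s10} | {s0,s3,s4} — 3 equivalence classes.
s2 and s9 end up in different blocks, so they are distinguishable. For instance, the string 'ε' is accepted from only s2.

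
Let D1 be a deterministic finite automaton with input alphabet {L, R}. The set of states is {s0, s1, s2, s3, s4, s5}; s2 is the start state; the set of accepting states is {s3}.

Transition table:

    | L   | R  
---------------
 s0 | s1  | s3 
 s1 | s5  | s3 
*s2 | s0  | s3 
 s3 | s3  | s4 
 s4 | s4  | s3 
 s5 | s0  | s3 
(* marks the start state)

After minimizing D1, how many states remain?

2

All states are reachable from the start state.
P0 = {s3} | {s0,s1,s2,s4,s5}.
The partition is now stable with 2 blocks: {s3} | {s0,s1,s2,s4,s5}.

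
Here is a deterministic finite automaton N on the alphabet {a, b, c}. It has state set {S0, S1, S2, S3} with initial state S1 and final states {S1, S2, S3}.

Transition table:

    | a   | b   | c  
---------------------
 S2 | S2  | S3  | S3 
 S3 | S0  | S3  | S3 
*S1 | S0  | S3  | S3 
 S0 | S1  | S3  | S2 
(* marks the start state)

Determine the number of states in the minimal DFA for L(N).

3

Start with accepting vs non-accepting: {S1,S2,S3} | {S0}.
On input a, block {S1,S2,S3} splits into {S1,S3} and {S2}.
No further refinement is possible. Final partition (3 blocks): {S1,S3} | {S0} | {S2}.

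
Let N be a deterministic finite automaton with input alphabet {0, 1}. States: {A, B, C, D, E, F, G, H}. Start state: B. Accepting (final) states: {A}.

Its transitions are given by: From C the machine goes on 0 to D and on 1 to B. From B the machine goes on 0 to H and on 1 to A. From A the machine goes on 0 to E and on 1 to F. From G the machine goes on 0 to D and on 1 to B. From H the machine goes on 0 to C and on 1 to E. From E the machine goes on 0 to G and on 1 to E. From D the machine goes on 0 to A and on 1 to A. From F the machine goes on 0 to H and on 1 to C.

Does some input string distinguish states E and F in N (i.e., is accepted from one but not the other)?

Every state is reachable, so we keep all 8.
Start with accepting vs non-accepting: {A} | {B,C,D,E,F,G,H}.
On input 0, block {B,C,D,E,F,G,H} splits into {B,C,E,F,G,H} and {D}.
Split {B,C,E,F,G,H} by δ(·,0) → {B,E,F,H} and {C,G}.
On input 0, block {B,E,F,H} splits into {B,F} and {E,H}.
Split {B,F} by δ(·,1) → {B} and {F}.
No further refinement is possible. Final partition (6 blocks): {A} | {B} | {D} | {C,G} | {E,H} | {F}.
E and F end up in different blocks, so they are distinguishable. For instance, the string '000' is accepted from only E.

Yes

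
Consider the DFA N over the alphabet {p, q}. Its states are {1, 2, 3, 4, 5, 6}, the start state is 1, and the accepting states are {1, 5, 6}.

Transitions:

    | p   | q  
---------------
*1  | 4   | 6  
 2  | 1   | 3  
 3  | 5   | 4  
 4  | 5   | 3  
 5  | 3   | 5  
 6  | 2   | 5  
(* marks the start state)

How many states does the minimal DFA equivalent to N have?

2

Every state is reachable, so we keep all 6.
Start with accepting vs non-accepting: {1,5,6} | {2,3,4}.
Stable partition: {1,5,6} | {2,3,4} — 2 equivalence classes.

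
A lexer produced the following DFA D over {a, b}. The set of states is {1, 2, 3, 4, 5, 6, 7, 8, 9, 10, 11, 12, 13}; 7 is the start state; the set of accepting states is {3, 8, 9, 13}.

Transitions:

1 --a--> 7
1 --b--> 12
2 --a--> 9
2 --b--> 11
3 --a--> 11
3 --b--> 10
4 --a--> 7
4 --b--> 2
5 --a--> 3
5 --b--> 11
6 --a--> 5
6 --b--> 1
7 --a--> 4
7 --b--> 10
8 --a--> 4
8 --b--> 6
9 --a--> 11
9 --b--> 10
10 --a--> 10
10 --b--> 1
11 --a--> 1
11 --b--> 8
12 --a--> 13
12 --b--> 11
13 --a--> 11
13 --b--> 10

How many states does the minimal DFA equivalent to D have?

All states are reachable from the start state.
P0 = {3,8,9,13} | {1,2,4,5,6,7,10,11,12}.
Split {1,2,4,5,6,7,10,11,12} by δ(·,a) → {1,4,6,7,10,11} and {2,5,12}.
Refine {1,4,6,7,10,11} on symbol a: members go to different blocks, giving {1,4,7,10,11} and {6}.
On input b, block {3,8,9,13} splits into {3,9,13} and {8}.
On input b, block {1,4,7,10,11} splits into {1,4} and {7,10} and {11}.
Split {7,10} by δ(·,a) → {7} and {10}.
No further refinement is possible. Final partition (8 blocks): {3,9,13} | {1,4} | {2,5,12} | {6} | {8} | {7} | {11} | {10}.

8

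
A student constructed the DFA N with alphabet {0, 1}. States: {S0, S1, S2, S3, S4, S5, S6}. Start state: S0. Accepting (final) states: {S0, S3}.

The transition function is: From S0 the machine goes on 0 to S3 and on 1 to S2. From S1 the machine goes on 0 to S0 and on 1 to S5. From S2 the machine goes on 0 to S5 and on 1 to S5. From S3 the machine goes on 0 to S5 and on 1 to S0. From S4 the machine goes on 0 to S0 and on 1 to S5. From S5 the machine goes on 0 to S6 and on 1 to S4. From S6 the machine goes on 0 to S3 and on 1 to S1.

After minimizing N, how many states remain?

Every state is reachable, so we keep all 7.
Initial partition by acceptance: {S0,S3} | {S1,S2,S4,S5,S6}.
On input 0, block {S0,S3} splits into {S0} and {S3}.
Refine {S1,S2,S4,S5,S6} on symbol 0: members go to different blocks, giving {S1,S4} and {S2,S5} and {S6}.
Split {S2,S5} by δ(·,0) → {S2} and {S5}.
No further refinement is possible. Final partition (6 blocks): {S0} | {S1,S4} | {S3} | {S2} | {S6} | {S5}.

6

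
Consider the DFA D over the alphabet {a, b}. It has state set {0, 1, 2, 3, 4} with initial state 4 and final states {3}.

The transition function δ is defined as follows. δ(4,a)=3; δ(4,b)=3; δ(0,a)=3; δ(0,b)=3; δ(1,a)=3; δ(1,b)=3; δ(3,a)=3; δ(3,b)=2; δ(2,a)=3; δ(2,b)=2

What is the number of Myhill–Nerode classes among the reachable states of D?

3

States {0,1} cannot be reached from the start state, so discard them.
Initial partition by acceptance: {3} | {2,4}.
On input b, block {2,4} splits into {2} and {4}.
The partition is now stable with 3 blocks: {3} | {2} | {4}.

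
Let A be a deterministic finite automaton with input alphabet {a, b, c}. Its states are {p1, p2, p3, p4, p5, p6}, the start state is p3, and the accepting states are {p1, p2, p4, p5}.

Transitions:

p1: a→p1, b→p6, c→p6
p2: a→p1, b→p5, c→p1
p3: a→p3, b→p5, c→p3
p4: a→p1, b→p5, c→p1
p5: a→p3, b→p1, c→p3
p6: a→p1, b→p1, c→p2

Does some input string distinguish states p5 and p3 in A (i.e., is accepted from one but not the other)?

Yes

Reachable states from the start: {p1,p2,p3,p5,p6}. Unreachable: {p4} — drop them.
P0 = {p1,p2,p5} | {p3,p6}.
Split {p1,p2,p5} by δ(·,a) → {p1,p2} and {p5}.
On input b, block {p1,p2} splits into {p1} and {p2}.
Refine {p3,p6} on symbol a: members go to different blocks, giving {p3} and {p6}.
No further refinement is possible. Final partition (5 blocks): {p1} | {p3} | {p5} | {p2} | {p6}.
p5 and p3 end up in different blocks, so they are distinguishable. For instance, the string 'ε' is accepted from only p5.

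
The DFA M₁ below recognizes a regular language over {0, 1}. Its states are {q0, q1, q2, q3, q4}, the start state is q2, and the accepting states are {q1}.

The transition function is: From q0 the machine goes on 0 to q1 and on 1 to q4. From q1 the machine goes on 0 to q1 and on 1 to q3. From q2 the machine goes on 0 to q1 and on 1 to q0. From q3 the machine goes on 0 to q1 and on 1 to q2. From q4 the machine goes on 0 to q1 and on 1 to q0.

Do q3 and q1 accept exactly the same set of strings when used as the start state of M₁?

P0 = {q1} | {q0,q2,q3,q4}.
No further refinement is possible. Final partition (2 blocks): {q1} | {q0,q2,q3,q4}.
q3 and q1 end up in different blocks, so they are distinguishable. For instance, the string 'ε' is accepted from only q1.

No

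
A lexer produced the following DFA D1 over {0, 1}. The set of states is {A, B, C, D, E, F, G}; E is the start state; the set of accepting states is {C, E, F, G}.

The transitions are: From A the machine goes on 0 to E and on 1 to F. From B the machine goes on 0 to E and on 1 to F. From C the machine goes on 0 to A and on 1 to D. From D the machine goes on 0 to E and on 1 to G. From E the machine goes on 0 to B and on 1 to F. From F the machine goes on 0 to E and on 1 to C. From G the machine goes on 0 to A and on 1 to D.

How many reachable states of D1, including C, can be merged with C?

Every state is reachable, so we keep all 7.
P0 = {C,E,F,G} | {A,B,D}.
On input 0, block {C,E,F,G} splits into {C,E,G} and {F}.
Split {C,E,G} by δ(·,1) → {C,G} and {E}.
On input 1, block {A,B,D} splits into {A,B} and {D}.
The partition is now stable with 5 blocks: {C,G} | {A,B} | {F} | {E} | {D}.
State C belongs to the block {C,G}, which has 2 states.

2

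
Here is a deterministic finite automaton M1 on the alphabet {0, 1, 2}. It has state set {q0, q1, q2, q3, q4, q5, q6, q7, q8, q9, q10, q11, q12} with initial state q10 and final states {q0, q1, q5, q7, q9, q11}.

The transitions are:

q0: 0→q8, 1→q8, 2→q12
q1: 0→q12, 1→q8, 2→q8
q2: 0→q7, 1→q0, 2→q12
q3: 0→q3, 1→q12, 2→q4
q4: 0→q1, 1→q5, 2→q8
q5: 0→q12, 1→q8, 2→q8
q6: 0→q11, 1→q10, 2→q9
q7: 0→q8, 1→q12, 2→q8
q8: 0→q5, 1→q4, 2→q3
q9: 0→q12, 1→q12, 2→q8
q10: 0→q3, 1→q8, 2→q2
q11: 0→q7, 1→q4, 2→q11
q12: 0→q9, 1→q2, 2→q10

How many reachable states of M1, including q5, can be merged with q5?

States {q6,q11} cannot be reached from the start state, so discard them.
Initial partition by acceptance: {q0,q1,q5,q7,q9} | {q2,q3,q4,q8,q10,q12}.
Refine {q2,q3,q4,q8,q10,q12} on symbol 0: members go to different blocks, giving {q2,q4,q8,q12} and {q3,q10}.
On input 1, block {q2,q4,q8,q12} splits into {q2,q4} and {q8,q12}.
No further refinement is possible. Final partition (4 blocks): {q0,q1,q5,q7,q9} | {q2,q4} | {q3,q10} | {q8,q12}.
The equivalence class containing q5 is {q0,q1,q5,q7,q9}, of size 5.

5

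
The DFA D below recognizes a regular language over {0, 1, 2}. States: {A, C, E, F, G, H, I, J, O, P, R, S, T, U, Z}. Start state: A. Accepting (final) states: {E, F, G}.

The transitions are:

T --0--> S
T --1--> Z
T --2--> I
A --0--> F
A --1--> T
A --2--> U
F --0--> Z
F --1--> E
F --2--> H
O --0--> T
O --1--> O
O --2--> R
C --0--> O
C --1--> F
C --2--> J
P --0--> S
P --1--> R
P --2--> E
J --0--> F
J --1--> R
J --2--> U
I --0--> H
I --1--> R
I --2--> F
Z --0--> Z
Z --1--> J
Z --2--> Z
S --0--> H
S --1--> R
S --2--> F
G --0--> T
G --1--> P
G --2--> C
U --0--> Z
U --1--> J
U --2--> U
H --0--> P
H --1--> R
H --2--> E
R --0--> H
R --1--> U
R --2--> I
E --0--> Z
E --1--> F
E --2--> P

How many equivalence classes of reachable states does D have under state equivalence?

5

States {C,G,O} cannot be reached from the start state, so discard them.
Start with accepting vs non-accepting: {E,F} | {A,H,I,J,P,R,S,T,U,Z}.
On input 0, block {A,H,I,J,P,R,S,T,U,Z} splits into {H,I,P,R,S,T,U,Z} and {A,J}.
Split {H,I,P,R,S,T,U,Z} by δ(·,1) → {H,I,P,R,S,T} and {U,Z}.
Split {H,I,P,R,S,T} by δ(·,1) → {H,I,P,S} and {R,T}.
The partition is now stable with 5 blocks: {E,F} | {H,I,P,S} | {A,J} | {U,Z} | {R,T}.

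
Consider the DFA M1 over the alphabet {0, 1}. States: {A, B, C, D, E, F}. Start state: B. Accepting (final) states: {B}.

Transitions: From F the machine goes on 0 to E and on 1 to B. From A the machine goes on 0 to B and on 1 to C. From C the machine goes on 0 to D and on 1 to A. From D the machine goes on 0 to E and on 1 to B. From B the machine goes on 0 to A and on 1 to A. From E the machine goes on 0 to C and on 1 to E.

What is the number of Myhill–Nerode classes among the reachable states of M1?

Reachable states from the start: {A,B,C,D,E}. Unreachable: {F} — drop them.
P0 = {B} | {A,C,D,E}.
Split {A,C,D,E} by δ(·,0) → {C,D,E} and {A}.
Split {C,D,E} by δ(·,1) → {C} and {D} and {E}.
Stable partition: {B} | {C} | {A} | {D} | {E} — 5 equivalence classes.

5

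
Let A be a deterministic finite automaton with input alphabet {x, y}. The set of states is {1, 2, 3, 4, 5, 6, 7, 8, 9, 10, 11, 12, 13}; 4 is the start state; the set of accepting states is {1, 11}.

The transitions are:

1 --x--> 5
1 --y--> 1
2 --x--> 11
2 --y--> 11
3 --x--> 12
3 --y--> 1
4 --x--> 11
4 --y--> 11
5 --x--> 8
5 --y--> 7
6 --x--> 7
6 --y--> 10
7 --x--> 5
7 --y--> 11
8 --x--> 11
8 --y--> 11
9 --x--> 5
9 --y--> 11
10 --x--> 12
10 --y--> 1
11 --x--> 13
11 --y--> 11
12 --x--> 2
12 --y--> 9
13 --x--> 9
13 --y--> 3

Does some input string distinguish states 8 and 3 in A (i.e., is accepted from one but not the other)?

Yes

Reachable states from the start: {1,2,3,4,5,7,8,9,11,12,13}. Unreachable: {6,10} — drop them.
P0 = {1,11} | {2,3,4,5,7,8,9,12,13}.
Split {2,3,4,5,7,8,9,12,13} by δ(·,x) → {3,5,7,9,12,13} and {2,4,8}.
Refine {3,5,7,9,12,13} on symbol x: members go to different blocks, giving {3,7,9,13} and {5,12}.
Refine {1,11} on symbol x: members go to different blocks, giving {1} and {11}.
Split {3,7,9,13} by δ(·,x) → {3,7,9} and {13}.
On input y, block {3,7,9} splits into {7,9} and {3}.
The partition is now stable with 7 blocks: {1} | {7,9} | {2,4,8} | {5,12} | {11} | {13} | {3}.
8 and 3 end up in different blocks, so they are distinguishable. For instance, the string 'x' is accepted from only 8.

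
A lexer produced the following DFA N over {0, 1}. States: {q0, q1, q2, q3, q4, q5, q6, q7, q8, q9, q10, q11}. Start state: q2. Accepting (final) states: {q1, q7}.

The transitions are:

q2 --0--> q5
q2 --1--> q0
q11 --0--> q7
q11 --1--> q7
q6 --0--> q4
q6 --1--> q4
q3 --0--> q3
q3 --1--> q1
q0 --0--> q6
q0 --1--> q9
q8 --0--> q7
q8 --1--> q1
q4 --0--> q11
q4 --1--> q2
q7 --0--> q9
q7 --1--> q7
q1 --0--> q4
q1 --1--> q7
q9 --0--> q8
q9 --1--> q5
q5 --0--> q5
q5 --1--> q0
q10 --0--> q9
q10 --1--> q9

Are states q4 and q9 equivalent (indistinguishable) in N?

Yes

States {q3,q10} cannot be reached from the start state, so discard them.
Start with accepting vs non-accepting: {q1,q7} | {q0,q2,q4,q5,q6,q8,q9,q11}.
On input 0, block {q0,q2,q4,q5,q6,q8,q9,q11} splits into {q0,q2,q4,q5,q6,q9} and {q8,q11}.
Split {q0,q2,q4,q5,q6,q9} by δ(·,0) → {q0,q2,q5,q6} and {q4,q9}.
On input 0, block {q0,q2,q5,q6} splits into {q0,q2,q5} and {q6}.
Split {q0,q2,q5} by δ(·,0) → {q2,q5} and {q0}.
No further refinement is possible. Final partition (6 blocks): {q1,q7} | {q2,q5} | {q8,q11} | {q4,q9} | {q6} | {q0}.
q4 and q9 lie in the same block of the stable partition, so they are equivalent — no string distinguishes them.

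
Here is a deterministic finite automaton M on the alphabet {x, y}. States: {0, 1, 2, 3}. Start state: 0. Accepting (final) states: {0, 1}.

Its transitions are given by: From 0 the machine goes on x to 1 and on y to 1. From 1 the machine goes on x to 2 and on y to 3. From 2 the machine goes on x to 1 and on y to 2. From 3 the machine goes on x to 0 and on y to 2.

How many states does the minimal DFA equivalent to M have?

4

All states are reachable from the start state.
Initial partition by acceptance: {0,1} | {2,3}.
Refine {0,1} on symbol x: members go to different blocks, giving {0} and {1}.
Split {2,3} by δ(·,x) → {2} and {3}.
Stable partition: {0} | {2} | {1} | {3} — 4 equivalence classes.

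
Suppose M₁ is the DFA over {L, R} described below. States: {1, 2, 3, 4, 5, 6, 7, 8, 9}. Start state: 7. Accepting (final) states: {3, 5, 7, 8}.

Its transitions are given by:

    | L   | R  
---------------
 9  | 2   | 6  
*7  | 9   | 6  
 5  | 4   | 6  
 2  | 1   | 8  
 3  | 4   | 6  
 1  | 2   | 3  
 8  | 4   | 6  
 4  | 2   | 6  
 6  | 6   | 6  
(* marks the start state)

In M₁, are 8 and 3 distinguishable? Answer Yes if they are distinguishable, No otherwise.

Reachable states from the start: {1,2,3,4,6,7,8,9}. Unreachable: {5} — drop them.
P0 = {3,7,8} | {1,2,4,6,9}.
On input R, block {1,2,4,6,9} splits into {4,6,9} and {1,2}.
Split {4,6,9} by δ(·,L) → {4,9} and {6}.
Stable partition: {3,7,8} | {4,9} | {1,2} | {6} — 4 equivalence classes.
8 and 3 lie in the same block of the stable partition, so they are equivalent — no string distinguishes them.

No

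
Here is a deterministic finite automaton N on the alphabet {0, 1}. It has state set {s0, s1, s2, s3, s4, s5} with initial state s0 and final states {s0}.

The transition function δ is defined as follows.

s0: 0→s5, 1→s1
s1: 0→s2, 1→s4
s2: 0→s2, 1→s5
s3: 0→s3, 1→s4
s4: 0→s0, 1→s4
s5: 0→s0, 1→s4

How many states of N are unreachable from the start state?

BFS from s0 reaches {s0, s1, s2, s4, s5}; the 1 state(s) s3 are never visited.

1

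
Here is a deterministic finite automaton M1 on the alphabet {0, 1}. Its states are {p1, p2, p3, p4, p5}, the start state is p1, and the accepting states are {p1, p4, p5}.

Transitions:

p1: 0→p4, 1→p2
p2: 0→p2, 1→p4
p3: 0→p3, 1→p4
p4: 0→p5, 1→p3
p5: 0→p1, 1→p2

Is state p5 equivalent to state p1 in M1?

Yes

All states are reachable from the start state.
P0 = {p1,p4,p5} | {p2,p3}.
No further refinement is possible. Final partition (2 blocks): {p1,p4,p5} | {p2,p3}.
p5 and p1 lie in the same block of the stable partition, so they are equivalent — no string distinguishes them.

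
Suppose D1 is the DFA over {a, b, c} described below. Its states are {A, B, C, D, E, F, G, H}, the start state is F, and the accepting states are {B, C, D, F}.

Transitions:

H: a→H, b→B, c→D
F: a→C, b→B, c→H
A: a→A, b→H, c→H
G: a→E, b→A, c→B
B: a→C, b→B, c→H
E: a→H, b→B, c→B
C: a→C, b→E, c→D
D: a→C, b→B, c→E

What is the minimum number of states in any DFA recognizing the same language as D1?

States {A,G} cannot be reached from the start state, so discard them.
Start with accepting vs non-accepting: {B,C,D,F} | {E,H}.
Split {B,C,D,F} by δ(·,b) → {B,D,F} and {C}.
The partition is now stable with 3 blocks: {B,D,F} | {E,H} | {C}.

3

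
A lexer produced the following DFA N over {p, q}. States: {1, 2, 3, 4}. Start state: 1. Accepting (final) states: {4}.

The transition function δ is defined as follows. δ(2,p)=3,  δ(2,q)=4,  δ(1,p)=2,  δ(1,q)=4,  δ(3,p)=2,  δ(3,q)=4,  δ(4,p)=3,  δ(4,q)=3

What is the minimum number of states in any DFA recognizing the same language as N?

2

Every state is reachable, so we keep all 4.
P0 = {4} | {1,2,3}.
No further refinement is possible. Final partition (2 blocks): {4} | {1,2,3}.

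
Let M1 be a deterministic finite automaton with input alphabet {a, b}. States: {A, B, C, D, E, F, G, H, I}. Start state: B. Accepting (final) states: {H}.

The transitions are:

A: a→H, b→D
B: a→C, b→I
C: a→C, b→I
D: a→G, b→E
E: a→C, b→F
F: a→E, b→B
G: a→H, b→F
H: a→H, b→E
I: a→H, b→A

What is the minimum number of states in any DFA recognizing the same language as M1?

Every state is reachable, so we keep all 9.
Initial partition by acceptance: {H} | {A,B,C,D,E,F,G,I}.
Split {A,B,C,D,E,F,G,I} by δ(·,a) → {B,C,D,E,F} and {A,G,I}.
Split {B,C,D,E,F} by δ(·,a) → {B,C,E,F} and {D}.
On input b, block {B,C,E,F} splits into {B,C} and {E,F}.
Split {A,G,I} by δ(·,b) → {A} and {G} and {I}.
Refine {E,F} on symbol a: members go to different blocks, giving {E} and {F}.
The partition is now stable with 8 blocks: {H} | {B,C} | {A} | {D} | {E} | {G} | {I} | {F}.

8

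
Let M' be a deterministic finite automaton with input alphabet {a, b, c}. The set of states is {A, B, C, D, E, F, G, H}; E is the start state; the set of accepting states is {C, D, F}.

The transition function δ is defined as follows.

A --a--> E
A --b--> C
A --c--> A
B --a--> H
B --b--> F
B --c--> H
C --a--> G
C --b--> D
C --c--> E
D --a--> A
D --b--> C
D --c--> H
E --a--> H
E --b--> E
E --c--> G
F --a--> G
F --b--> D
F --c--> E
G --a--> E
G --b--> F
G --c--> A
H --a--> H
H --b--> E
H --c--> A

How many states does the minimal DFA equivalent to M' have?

3

Reachable states from the start: {A,C,D,E,F,G,H}. Unreachable: {B} — drop them.
Start with accepting vs non-accepting: {C,D,F} | {A,E,G,H}.
Split {A,E,G,H} by δ(·,b) → {A,G} and {E,H}.
The partition is now stable with 3 blocks: {C,D,F} | {A,G} | {E,H}.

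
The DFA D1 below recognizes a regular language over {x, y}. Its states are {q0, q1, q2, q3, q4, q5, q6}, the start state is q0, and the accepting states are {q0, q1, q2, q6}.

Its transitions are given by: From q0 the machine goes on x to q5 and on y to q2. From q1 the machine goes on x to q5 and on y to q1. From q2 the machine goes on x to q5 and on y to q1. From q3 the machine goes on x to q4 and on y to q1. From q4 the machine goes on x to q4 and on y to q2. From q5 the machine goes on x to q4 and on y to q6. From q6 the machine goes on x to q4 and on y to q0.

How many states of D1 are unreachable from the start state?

No path from q0 leads to q3; the other 6 states are all reachable.

1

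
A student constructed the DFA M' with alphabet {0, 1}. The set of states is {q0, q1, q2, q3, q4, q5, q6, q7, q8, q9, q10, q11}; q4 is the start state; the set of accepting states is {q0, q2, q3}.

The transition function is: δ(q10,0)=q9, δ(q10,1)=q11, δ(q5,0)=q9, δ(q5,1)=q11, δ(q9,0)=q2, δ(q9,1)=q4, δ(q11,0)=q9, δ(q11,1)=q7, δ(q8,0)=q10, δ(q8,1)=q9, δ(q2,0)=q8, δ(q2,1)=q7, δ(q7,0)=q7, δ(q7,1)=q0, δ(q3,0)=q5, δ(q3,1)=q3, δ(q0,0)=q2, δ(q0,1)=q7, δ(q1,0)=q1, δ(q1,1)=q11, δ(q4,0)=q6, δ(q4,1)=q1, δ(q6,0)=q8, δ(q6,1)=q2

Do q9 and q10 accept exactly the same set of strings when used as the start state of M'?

No

States {q3,q5} cannot be reached from the start state, so discard them.
Start with accepting vs non-accepting: {q0,q2} | {q1,q4,q6,q7,q8,q9,q10,q11}.
Refine {q0,q2} on symbol 0: members go to different blocks, giving {q0} and {q2}.
Split {q1,q4,q6,q7,q8,q9,q10,q11} by δ(·,0) → {q1,q4,q6,q7,q8,q10,q11} and {q9}.
Refine {q1,q4,q6,q7,q8,q10,q11} on symbol 0: members go to different blocks, giving {q1,q4,q6,q7,q8} and {q10,q11}.
On input 0, block {q1,q4,q6,q7,q8} splits into {q1,q4,q6,q7} and {q8}.
On input 0, block {q1,q4,q6,q7} splits into {q1,q4,q7} and {q6}.
On input 0, block {q1,q4,q7} splits into {q1,q7} and {q4}.
Refine {q1,q7} on symbol 1: members go to different blocks, giving {q1} and {q7}.
Refine {q10,q11} on symbol 1: members go to different blocks, giving {q10} and {q11}.
No further refinement is possible. Final partition (10 blocks): {q0} | {q1} | {q2} | {q9} | {q10} | {q8} | {q6} | {q4} | {q7} | {q11}.
q9 and q10 end up in different blocks, so they are distinguishable. For instance, the string '0' is accepted from only q9.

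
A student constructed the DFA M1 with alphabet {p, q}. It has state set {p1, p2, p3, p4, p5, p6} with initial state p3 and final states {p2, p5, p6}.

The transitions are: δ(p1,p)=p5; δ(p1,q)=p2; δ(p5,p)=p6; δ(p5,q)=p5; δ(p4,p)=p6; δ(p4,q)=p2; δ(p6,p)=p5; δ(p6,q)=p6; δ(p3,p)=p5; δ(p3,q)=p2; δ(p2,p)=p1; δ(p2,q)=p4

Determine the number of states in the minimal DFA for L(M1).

3

P0 = {p2,p5,p6} | {p1,p3,p4}.
Refine {p2,p5,p6} on symbol p: members go to different blocks, giving {p5,p6} and {p2}.
Stable partition: {p5,p6} | {p1,p3,p4} | {p2} — 3 equivalence classes.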